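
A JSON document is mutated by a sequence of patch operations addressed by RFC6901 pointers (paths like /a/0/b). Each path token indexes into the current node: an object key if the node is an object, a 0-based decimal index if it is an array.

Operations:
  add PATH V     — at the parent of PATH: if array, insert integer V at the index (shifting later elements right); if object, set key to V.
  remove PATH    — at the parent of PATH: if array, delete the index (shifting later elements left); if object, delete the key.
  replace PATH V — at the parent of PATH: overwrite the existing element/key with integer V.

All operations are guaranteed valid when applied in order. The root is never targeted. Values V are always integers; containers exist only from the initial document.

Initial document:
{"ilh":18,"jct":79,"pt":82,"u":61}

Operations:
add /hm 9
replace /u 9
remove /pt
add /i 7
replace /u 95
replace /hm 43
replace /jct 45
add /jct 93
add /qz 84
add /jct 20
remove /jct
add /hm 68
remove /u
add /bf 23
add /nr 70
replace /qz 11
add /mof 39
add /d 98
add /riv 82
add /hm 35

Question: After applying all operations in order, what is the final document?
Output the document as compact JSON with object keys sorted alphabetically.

Answer: {"bf":23,"d":98,"hm":35,"i":7,"ilh":18,"mof":39,"nr":70,"qz":11,"riv":82}

Derivation:
After op 1 (add /hm 9): {"hm":9,"ilh":18,"jct":79,"pt":82,"u":61}
After op 2 (replace /u 9): {"hm":9,"ilh":18,"jct":79,"pt":82,"u":9}
After op 3 (remove /pt): {"hm":9,"ilh":18,"jct":79,"u":9}
After op 4 (add /i 7): {"hm":9,"i":7,"ilh":18,"jct":79,"u":9}
After op 5 (replace /u 95): {"hm":9,"i":7,"ilh":18,"jct":79,"u":95}
After op 6 (replace /hm 43): {"hm":43,"i":7,"ilh":18,"jct":79,"u":95}
After op 7 (replace /jct 45): {"hm":43,"i":7,"ilh":18,"jct":45,"u":95}
After op 8 (add /jct 93): {"hm":43,"i":7,"ilh":18,"jct":93,"u":95}
After op 9 (add /qz 84): {"hm":43,"i":7,"ilh":18,"jct":93,"qz":84,"u":95}
After op 10 (add /jct 20): {"hm":43,"i":7,"ilh":18,"jct":20,"qz":84,"u":95}
After op 11 (remove /jct): {"hm":43,"i":7,"ilh":18,"qz":84,"u":95}
After op 12 (add /hm 68): {"hm":68,"i":7,"ilh":18,"qz":84,"u":95}
After op 13 (remove /u): {"hm":68,"i":7,"ilh":18,"qz":84}
After op 14 (add /bf 23): {"bf":23,"hm":68,"i":7,"ilh":18,"qz":84}
After op 15 (add /nr 70): {"bf":23,"hm":68,"i":7,"ilh":18,"nr":70,"qz":84}
After op 16 (replace /qz 11): {"bf":23,"hm":68,"i":7,"ilh":18,"nr":70,"qz":11}
After op 17 (add /mof 39): {"bf":23,"hm":68,"i":7,"ilh":18,"mof":39,"nr":70,"qz":11}
After op 18 (add /d 98): {"bf":23,"d":98,"hm":68,"i":7,"ilh":18,"mof":39,"nr":70,"qz":11}
After op 19 (add /riv 82): {"bf":23,"d":98,"hm":68,"i":7,"ilh":18,"mof":39,"nr":70,"qz":11,"riv":82}
After op 20 (add /hm 35): {"bf":23,"d":98,"hm":35,"i":7,"ilh":18,"mof":39,"nr":70,"qz":11,"riv":82}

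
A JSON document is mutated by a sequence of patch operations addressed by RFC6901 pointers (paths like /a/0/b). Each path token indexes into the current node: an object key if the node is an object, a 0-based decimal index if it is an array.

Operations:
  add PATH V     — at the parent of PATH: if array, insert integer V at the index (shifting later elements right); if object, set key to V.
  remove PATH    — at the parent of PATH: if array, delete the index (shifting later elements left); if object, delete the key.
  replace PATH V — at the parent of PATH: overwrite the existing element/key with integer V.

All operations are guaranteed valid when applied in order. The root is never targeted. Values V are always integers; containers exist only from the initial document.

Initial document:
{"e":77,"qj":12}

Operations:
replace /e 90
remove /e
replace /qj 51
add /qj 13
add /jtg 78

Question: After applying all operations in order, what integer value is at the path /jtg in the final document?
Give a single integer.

Answer: 78

Derivation:
After op 1 (replace /e 90): {"e":90,"qj":12}
After op 2 (remove /e): {"qj":12}
After op 3 (replace /qj 51): {"qj":51}
After op 4 (add /qj 13): {"qj":13}
After op 5 (add /jtg 78): {"jtg":78,"qj":13}
Value at /jtg: 78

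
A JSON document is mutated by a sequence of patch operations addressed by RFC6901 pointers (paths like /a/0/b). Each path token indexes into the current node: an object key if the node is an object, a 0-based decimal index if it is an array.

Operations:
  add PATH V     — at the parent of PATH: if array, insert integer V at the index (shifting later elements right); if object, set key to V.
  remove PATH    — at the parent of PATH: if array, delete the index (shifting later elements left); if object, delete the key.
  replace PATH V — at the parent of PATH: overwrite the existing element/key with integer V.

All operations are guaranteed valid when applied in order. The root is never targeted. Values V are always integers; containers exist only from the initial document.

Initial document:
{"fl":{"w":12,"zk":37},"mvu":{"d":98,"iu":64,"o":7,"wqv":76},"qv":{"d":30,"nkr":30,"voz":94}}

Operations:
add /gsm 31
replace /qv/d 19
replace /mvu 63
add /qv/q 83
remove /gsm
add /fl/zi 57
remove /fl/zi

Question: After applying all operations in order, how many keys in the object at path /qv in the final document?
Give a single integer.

After op 1 (add /gsm 31): {"fl":{"w":12,"zk":37},"gsm":31,"mvu":{"d":98,"iu":64,"o":7,"wqv":76},"qv":{"d":30,"nkr":30,"voz":94}}
After op 2 (replace /qv/d 19): {"fl":{"w":12,"zk":37},"gsm":31,"mvu":{"d":98,"iu":64,"o":7,"wqv":76},"qv":{"d":19,"nkr":30,"voz":94}}
After op 3 (replace /mvu 63): {"fl":{"w":12,"zk":37},"gsm":31,"mvu":63,"qv":{"d":19,"nkr":30,"voz":94}}
After op 4 (add /qv/q 83): {"fl":{"w":12,"zk":37},"gsm":31,"mvu":63,"qv":{"d":19,"nkr":30,"q":83,"voz":94}}
After op 5 (remove /gsm): {"fl":{"w":12,"zk":37},"mvu":63,"qv":{"d":19,"nkr":30,"q":83,"voz":94}}
After op 6 (add /fl/zi 57): {"fl":{"w":12,"zi":57,"zk":37},"mvu":63,"qv":{"d":19,"nkr":30,"q":83,"voz":94}}
After op 7 (remove /fl/zi): {"fl":{"w":12,"zk":37},"mvu":63,"qv":{"d":19,"nkr":30,"q":83,"voz":94}}
Size at path /qv: 4

Answer: 4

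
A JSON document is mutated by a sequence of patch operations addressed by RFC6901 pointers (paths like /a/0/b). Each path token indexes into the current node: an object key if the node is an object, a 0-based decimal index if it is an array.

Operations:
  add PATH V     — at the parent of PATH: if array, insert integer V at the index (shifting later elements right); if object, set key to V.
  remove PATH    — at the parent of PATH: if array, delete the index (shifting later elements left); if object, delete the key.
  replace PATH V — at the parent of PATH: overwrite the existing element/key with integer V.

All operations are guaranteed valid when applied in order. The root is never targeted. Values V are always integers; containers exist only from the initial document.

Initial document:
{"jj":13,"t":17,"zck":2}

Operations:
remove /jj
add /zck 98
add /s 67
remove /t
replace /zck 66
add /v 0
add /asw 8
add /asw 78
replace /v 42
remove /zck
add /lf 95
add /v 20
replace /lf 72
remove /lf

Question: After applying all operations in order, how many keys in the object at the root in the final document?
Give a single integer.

Answer: 3

Derivation:
After op 1 (remove /jj): {"t":17,"zck":2}
After op 2 (add /zck 98): {"t":17,"zck":98}
After op 3 (add /s 67): {"s":67,"t":17,"zck":98}
After op 4 (remove /t): {"s":67,"zck":98}
After op 5 (replace /zck 66): {"s":67,"zck":66}
After op 6 (add /v 0): {"s":67,"v":0,"zck":66}
After op 7 (add /asw 8): {"asw":8,"s":67,"v":0,"zck":66}
After op 8 (add /asw 78): {"asw":78,"s":67,"v":0,"zck":66}
After op 9 (replace /v 42): {"asw":78,"s":67,"v":42,"zck":66}
After op 10 (remove /zck): {"asw":78,"s":67,"v":42}
After op 11 (add /lf 95): {"asw":78,"lf":95,"s":67,"v":42}
After op 12 (add /v 20): {"asw":78,"lf":95,"s":67,"v":20}
After op 13 (replace /lf 72): {"asw":78,"lf":72,"s":67,"v":20}
After op 14 (remove /lf): {"asw":78,"s":67,"v":20}
Size at the root: 3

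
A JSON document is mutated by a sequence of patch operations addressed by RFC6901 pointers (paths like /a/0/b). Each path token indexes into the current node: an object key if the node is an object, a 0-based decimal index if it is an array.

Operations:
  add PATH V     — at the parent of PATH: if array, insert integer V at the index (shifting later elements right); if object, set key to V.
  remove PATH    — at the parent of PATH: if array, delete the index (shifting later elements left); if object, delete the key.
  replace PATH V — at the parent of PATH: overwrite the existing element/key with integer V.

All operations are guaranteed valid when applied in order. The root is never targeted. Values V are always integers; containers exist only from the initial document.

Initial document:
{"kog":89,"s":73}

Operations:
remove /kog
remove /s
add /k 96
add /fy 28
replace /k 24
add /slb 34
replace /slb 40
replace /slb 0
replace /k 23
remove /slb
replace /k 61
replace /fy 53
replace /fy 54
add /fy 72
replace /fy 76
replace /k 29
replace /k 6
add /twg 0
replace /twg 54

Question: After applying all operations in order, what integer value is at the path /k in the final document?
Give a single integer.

Answer: 6

Derivation:
After op 1 (remove /kog): {"s":73}
After op 2 (remove /s): {}
After op 3 (add /k 96): {"k":96}
After op 4 (add /fy 28): {"fy":28,"k":96}
After op 5 (replace /k 24): {"fy":28,"k":24}
After op 6 (add /slb 34): {"fy":28,"k":24,"slb":34}
After op 7 (replace /slb 40): {"fy":28,"k":24,"slb":40}
After op 8 (replace /slb 0): {"fy":28,"k":24,"slb":0}
After op 9 (replace /k 23): {"fy":28,"k":23,"slb":0}
After op 10 (remove /slb): {"fy":28,"k":23}
After op 11 (replace /k 61): {"fy":28,"k":61}
After op 12 (replace /fy 53): {"fy":53,"k":61}
After op 13 (replace /fy 54): {"fy":54,"k":61}
After op 14 (add /fy 72): {"fy":72,"k":61}
After op 15 (replace /fy 76): {"fy":76,"k":61}
After op 16 (replace /k 29): {"fy":76,"k":29}
After op 17 (replace /k 6): {"fy":76,"k":6}
After op 18 (add /twg 0): {"fy":76,"k":6,"twg":0}
After op 19 (replace /twg 54): {"fy":76,"k":6,"twg":54}
Value at /k: 6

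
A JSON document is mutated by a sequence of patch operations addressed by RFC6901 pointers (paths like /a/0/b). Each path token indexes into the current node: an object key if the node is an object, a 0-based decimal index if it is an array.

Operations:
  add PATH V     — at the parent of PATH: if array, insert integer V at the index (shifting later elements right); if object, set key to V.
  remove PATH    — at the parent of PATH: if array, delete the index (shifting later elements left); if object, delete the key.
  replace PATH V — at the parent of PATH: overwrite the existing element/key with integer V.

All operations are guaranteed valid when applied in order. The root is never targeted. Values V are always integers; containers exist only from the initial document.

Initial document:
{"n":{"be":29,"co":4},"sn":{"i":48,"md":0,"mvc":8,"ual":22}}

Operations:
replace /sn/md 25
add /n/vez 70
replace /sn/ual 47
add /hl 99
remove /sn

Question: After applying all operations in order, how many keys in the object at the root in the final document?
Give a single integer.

After op 1 (replace /sn/md 25): {"n":{"be":29,"co":4},"sn":{"i":48,"md":25,"mvc":8,"ual":22}}
After op 2 (add /n/vez 70): {"n":{"be":29,"co":4,"vez":70},"sn":{"i":48,"md":25,"mvc":8,"ual":22}}
After op 3 (replace /sn/ual 47): {"n":{"be":29,"co":4,"vez":70},"sn":{"i":48,"md":25,"mvc":8,"ual":47}}
After op 4 (add /hl 99): {"hl":99,"n":{"be":29,"co":4,"vez":70},"sn":{"i":48,"md":25,"mvc":8,"ual":47}}
After op 5 (remove /sn): {"hl":99,"n":{"be":29,"co":4,"vez":70}}
Size at the root: 2

Answer: 2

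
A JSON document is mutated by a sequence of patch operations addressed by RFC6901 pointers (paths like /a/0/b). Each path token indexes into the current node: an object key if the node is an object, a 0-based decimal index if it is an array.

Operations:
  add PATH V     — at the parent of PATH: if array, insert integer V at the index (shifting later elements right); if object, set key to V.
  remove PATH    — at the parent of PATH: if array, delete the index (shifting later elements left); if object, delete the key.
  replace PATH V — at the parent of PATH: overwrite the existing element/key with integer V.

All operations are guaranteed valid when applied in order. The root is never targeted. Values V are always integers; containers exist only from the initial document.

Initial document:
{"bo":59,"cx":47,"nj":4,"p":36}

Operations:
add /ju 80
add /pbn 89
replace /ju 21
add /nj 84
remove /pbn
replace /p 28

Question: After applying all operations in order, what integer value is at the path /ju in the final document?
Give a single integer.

Answer: 21

Derivation:
After op 1 (add /ju 80): {"bo":59,"cx":47,"ju":80,"nj":4,"p":36}
After op 2 (add /pbn 89): {"bo":59,"cx":47,"ju":80,"nj":4,"p":36,"pbn":89}
After op 3 (replace /ju 21): {"bo":59,"cx":47,"ju":21,"nj":4,"p":36,"pbn":89}
After op 4 (add /nj 84): {"bo":59,"cx":47,"ju":21,"nj":84,"p":36,"pbn":89}
After op 5 (remove /pbn): {"bo":59,"cx":47,"ju":21,"nj":84,"p":36}
After op 6 (replace /p 28): {"bo":59,"cx":47,"ju":21,"nj":84,"p":28}
Value at /ju: 21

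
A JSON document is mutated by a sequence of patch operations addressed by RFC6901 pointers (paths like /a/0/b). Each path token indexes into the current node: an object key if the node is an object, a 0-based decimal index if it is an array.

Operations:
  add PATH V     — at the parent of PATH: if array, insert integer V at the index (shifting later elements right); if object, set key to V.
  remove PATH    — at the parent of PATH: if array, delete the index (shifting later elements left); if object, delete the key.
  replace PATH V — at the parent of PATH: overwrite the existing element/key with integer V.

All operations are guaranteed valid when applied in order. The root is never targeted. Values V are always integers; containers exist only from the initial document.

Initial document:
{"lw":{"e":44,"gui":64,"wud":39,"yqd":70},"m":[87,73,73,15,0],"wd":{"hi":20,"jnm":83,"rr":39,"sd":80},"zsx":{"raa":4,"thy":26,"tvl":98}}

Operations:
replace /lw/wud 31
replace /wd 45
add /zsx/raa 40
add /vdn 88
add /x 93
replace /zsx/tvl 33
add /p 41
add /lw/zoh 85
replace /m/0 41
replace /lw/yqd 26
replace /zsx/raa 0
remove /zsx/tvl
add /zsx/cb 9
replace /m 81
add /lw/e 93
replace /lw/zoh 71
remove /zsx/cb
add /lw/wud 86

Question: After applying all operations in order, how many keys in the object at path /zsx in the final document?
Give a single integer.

Answer: 2

Derivation:
After op 1 (replace /lw/wud 31): {"lw":{"e":44,"gui":64,"wud":31,"yqd":70},"m":[87,73,73,15,0],"wd":{"hi":20,"jnm":83,"rr":39,"sd":80},"zsx":{"raa":4,"thy":26,"tvl":98}}
After op 2 (replace /wd 45): {"lw":{"e":44,"gui":64,"wud":31,"yqd":70},"m":[87,73,73,15,0],"wd":45,"zsx":{"raa":4,"thy":26,"tvl":98}}
After op 3 (add /zsx/raa 40): {"lw":{"e":44,"gui":64,"wud":31,"yqd":70},"m":[87,73,73,15,0],"wd":45,"zsx":{"raa":40,"thy":26,"tvl":98}}
After op 4 (add /vdn 88): {"lw":{"e":44,"gui":64,"wud":31,"yqd":70},"m":[87,73,73,15,0],"vdn":88,"wd":45,"zsx":{"raa":40,"thy":26,"tvl":98}}
After op 5 (add /x 93): {"lw":{"e":44,"gui":64,"wud":31,"yqd":70},"m":[87,73,73,15,0],"vdn":88,"wd":45,"x":93,"zsx":{"raa":40,"thy":26,"tvl":98}}
After op 6 (replace /zsx/tvl 33): {"lw":{"e":44,"gui":64,"wud":31,"yqd":70},"m":[87,73,73,15,0],"vdn":88,"wd":45,"x":93,"zsx":{"raa":40,"thy":26,"tvl":33}}
After op 7 (add /p 41): {"lw":{"e":44,"gui":64,"wud":31,"yqd":70},"m":[87,73,73,15,0],"p":41,"vdn":88,"wd":45,"x":93,"zsx":{"raa":40,"thy":26,"tvl":33}}
After op 8 (add /lw/zoh 85): {"lw":{"e":44,"gui":64,"wud":31,"yqd":70,"zoh":85},"m":[87,73,73,15,0],"p":41,"vdn":88,"wd":45,"x":93,"zsx":{"raa":40,"thy":26,"tvl":33}}
After op 9 (replace /m/0 41): {"lw":{"e":44,"gui":64,"wud":31,"yqd":70,"zoh":85},"m":[41,73,73,15,0],"p":41,"vdn":88,"wd":45,"x":93,"zsx":{"raa":40,"thy":26,"tvl":33}}
After op 10 (replace /lw/yqd 26): {"lw":{"e":44,"gui":64,"wud":31,"yqd":26,"zoh":85},"m":[41,73,73,15,0],"p":41,"vdn":88,"wd":45,"x":93,"zsx":{"raa":40,"thy":26,"tvl":33}}
After op 11 (replace /zsx/raa 0): {"lw":{"e":44,"gui":64,"wud":31,"yqd":26,"zoh":85},"m":[41,73,73,15,0],"p":41,"vdn":88,"wd":45,"x":93,"zsx":{"raa":0,"thy":26,"tvl":33}}
After op 12 (remove /zsx/tvl): {"lw":{"e":44,"gui":64,"wud":31,"yqd":26,"zoh":85},"m":[41,73,73,15,0],"p":41,"vdn":88,"wd":45,"x":93,"zsx":{"raa":0,"thy":26}}
After op 13 (add /zsx/cb 9): {"lw":{"e":44,"gui":64,"wud":31,"yqd":26,"zoh":85},"m":[41,73,73,15,0],"p":41,"vdn":88,"wd":45,"x":93,"zsx":{"cb":9,"raa":0,"thy":26}}
After op 14 (replace /m 81): {"lw":{"e":44,"gui":64,"wud":31,"yqd":26,"zoh":85},"m":81,"p":41,"vdn":88,"wd":45,"x":93,"zsx":{"cb":9,"raa":0,"thy":26}}
After op 15 (add /lw/e 93): {"lw":{"e":93,"gui":64,"wud":31,"yqd":26,"zoh":85},"m":81,"p":41,"vdn":88,"wd":45,"x":93,"zsx":{"cb":9,"raa":0,"thy":26}}
After op 16 (replace /lw/zoh 71): {"lw":{"e":93,"gui":64,"wud":31,"yqd":26,"zoh":71},"m":81,"p":41,"vdn":88,"wd":45,"x":93,"zsx":{"cb":9,"raa":0,"thy":26}}
After op 17 (remove /zsx/cb): {"lw":{"e":93,"gui":64,"wud":31,"yqd":26,"zoh":71},"m":81,"p":41,"vdn":88,"wd":45,"x":93,"zsx":{"raa":0,"thy":26}}
After op 18 (add /lw/wud 86): {"lw":{"e":93,"gui":64,"wud":86,"yqd":26,"zoh":71},"m":81,"p":41,"vdn":88,"wd":45,"x":93,"zsx":{"raa":0,"thy":26}}
Size at path /zsx: 2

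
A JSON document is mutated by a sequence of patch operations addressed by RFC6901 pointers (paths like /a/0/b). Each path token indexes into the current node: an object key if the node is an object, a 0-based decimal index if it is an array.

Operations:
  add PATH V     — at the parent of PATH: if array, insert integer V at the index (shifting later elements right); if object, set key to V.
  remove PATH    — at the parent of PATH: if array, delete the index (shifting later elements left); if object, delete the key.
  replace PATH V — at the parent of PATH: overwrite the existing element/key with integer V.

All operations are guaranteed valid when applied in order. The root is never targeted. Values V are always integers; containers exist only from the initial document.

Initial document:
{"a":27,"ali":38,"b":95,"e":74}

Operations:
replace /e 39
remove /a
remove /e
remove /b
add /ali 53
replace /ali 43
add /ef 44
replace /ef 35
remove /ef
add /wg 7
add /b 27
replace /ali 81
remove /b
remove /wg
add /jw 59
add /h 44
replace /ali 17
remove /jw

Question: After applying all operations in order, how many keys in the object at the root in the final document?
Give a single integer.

After op 1 (replace /e 39): {"a":27,"ali":38,"b":95,"e":39}
After op 2 (remove /a): {"ali":38,"b":95,"e":39}
After op 3 (remove /e): {"ali":38,"b":95}
After op 4 (remove /b): {"ali":38}
After op 5 (add /ali 53): {"ali":53}
After op 6 (replace /ali 43): {"ali":43}
After op 7 (add /ef 44): {"ali":43,"ef":44}
After op 8 (replace /ef 35): {"ali":43,"ef":35}
After op 9 (remove /ef): {"ali":43}
After op 10 (add /wg 7): {"ali":43,"wg":7}
After op 11 (add /b 27): {"ali":43,"b":27,"wg":7}
After op 12 (replace /ali 81): {"ali":81,"b":27,"wg":7}
After op 13 (remove /b): {"ali":81,"wg":7}
After op 14 (remove /wg): {"ali":81}
After op 15 (add /jw 59): {"ali":81,"jw":59}
After op 16 (add /h 44): {"ali":81,"h":44,"jw":59}
After op 17 (replace /ali 17): {"ali":17,"h":44,"jw":59}
After op 18 (remove /jw): {"ali":17,"h":44}
Size at the root: 2

Answer: 2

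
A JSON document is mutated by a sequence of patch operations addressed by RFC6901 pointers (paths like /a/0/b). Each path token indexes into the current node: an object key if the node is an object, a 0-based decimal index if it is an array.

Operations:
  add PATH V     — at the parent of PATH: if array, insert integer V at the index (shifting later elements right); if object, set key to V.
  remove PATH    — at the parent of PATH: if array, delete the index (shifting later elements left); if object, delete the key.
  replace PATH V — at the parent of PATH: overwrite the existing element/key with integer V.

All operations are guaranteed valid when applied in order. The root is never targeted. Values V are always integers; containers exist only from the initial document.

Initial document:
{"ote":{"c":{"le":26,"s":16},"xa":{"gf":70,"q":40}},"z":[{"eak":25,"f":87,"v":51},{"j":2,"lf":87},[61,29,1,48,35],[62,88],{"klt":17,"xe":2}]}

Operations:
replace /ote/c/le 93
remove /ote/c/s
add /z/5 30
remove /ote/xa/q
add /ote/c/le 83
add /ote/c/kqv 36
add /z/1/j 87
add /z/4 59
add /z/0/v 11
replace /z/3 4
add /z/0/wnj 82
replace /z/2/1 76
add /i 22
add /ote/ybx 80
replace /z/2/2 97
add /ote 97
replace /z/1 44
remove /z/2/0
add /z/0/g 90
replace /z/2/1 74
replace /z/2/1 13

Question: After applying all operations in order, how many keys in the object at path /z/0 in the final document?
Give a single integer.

After op 1 (replace /ote/c/le 93): {"ote":{"c":{"le":93,"s":16},"xa":{"gf":70,"q":40}},"z":[{"eak":25,"f":87,"v":51},{"j":2,"lf":87},[61,29,1,48,35],[62,88],{"klt":17,"xe":2}]}
After op 2 (remove /ote/c/s): {"ote":{"c":{"le":93},"xa":{"gf":70,"q":40}},"z":[{"eak":25,"f":87,"v":51},{"j":2,"lf":87},[61,29,1,48,35],[62,88],{"klt":17,"xe":2}]}
After op 3 (add /z/5 30): {"ote":{"c":{"le":93},"xa":{"gf":70,"q":40}},"z":[{"eak":25,"f":87,"v":51},{"j":2,"lf":87},[61,29,1,48,35],[62,88],{"klt":17,"xe":2},30]}
After op 4 (remove /ote/xa/q): {"ote":{"c":{"le":93},"xa":{"gf":70}},"z":[{"eak":25,"f":87,"v":51},{"j":2,"lf":87},[61,29,1,48,35],[62,88],{"klt":17,"xe":2},30]}
After op 5 (add /ote/c/le 83): {"ote":{"c":{"le":83},"xa":{"gf":70}},"z":[{"eak":25,"f":87,"v":51},{"j":2,"lf":87},[61,29,1,48,35],[62,88],{"klt":17,"xe":2},30]}
After op 6 (add /ote/c/kqv 36): {"ote":{"c":{"kqv":36,"le":83},"xa":{"gf":70}},"z":[{"eak":25,"f":87,"v":51},{"j":2,"lf":87},[61,29,1,48,35],[62,88],{"klt":17,"xe":2},30]}
After op 7 (add /z/1/j 87): {"ote":{"c":{"kqv":36,"le":83},"xa":{"gf":70}},"z":[{"eak":25,"f":87,"v":51},{"j":87,"lf":87},[61,29,1,48,35],[62,88],{"klt":17,"xe":2},30]}
After op 8 (add /z/4 59): {"ote":{"c":{"kqv":36,"le":83},"xa":{"gf":70}},"z":[{"eak":25,"f":87,"v":51},{"j":87,"lf":87},[61,29,1,48,35],[62,88],59,{"klt":17,"xe":2},30]}
After op 9 (add /z/0/v 11): {"ote":{"c":{"kqv":36,"le":83},"xa":{"gf":70}},"z":[{"eak":25,"f":87,"v":11},{"j":87,"lf":87},[61,29,1,48,35],[62,88],59,{"klt":17,"xe":2},30]}
After op 10 (replace /z/3 4): {"ote":{"c":{"kqv":36,"le":83},"xa":{"gf":70}},"z":[{"eak":25,"f":87,"v":11},{"j":87,"lf":87},[61,29,1,48,35],4,59,{"klt":17,"xe":2},30]}
After op 11 (add /z/0/wnj 82): {"ote":{"c":{"kqv":36,"le":83},"xa":{"gf":70}},"z":[{"eak":25,"f":87,"v":11,"wnj":82},{"j":87,"lf":87},[61,29,1,48,35],4,59,{"klt":17,"xe":2},30]}
After op 12 (replace /z/2/1 76): {"ote":{"c":{"kqv":36,"le":83},"xa":{"gf":70}},"z":[{"eak":25,"f":87,"v":11,"wnj":82},{"j":87,"lf":87},[61,76,1,48,35],4,59,{"klt":17,"xe":2},30]}
After op 13 (add /i 22): {"i":22,"ote":{"c":{"kqv":36,"le":83},"xa":{"gf":70}},"z":[{"eak":25,"f":87,"v":11,"wnj":82},{"j":87,"lf":87},[61,76,1,48,35],4,59,{"klt":17,"xe":2},30]}
After op 14 (add /ote/ybx 80): {"i":22,"ote":{"c":{"kqv":36,"le":83},"xa":{"gf":70},"ybx":80},"z":[{"eak":25,"f":87,"v":11,"wnj":82},{"j":87,"lf":87},[61,76,1,48,35],4,59,{"klt":17,"xe":2},30]}
After op 15 (replace /z/2/2 97): {"i":22,"ote":{"c":{"kqv":36,"le":83},"xa":{"gf":70},"ybx":80},"z":[{"eak":25,"f":87,"v":11,"wnj":82},{"j":87,"lf":87},[61,76,97,48,35],4,59,{"klt":17,"xe":2},30]}
After op 16 (add /ote 97): {"i":22,"ote":97,"z":[{"eak":25,"f":87,"v":11,"wnj":82},{"j":87,"lf":87},[61,76,97,48,35],4,59,{"klt":17,"xe":2},30]}
After op 17 (replace /z/1 44): {"i":22,"ote":97,"z":[{"eak":25,"f":87,"v":11,"wnj":82},44,[61,76,97,48,35],4,59,{"klt":17,"xe":2},30]}
After op 18 (remove /z/2/0): {"i":22,"ote":97,"z":[{"eak":25,"f":87,"v":11,"wnj":82},44,[76,97,48,35],4,59,{"klt":17,"xe":2},30]}
After op 19 (add /z/0/g 90): {"i":22,"ote":97,"z":[{"eak":25,"f":87,"g":90,"v":11,"wnj":82},44,[76,97,48,35],4,59,{"klt":17,"xe":2},30]}
After op 20 (replace /z/2/1 74): {"i":22,"ote":97,"z":[{"eak":25,"f":87,"g":90,"v":11,"wnj":82},44,[76,74,48,35],4,59,{"klt":17,"xe":2},30]}
After op 21 (replace /z/2/1 13): {"i":22,"ote":97,"z":[{"eak":25,"f":87,"g":90,"v":11,"wnj":82},44,[76,13,48,35],4,59,{"klt":17,"xe":2},30]}
Size at path /z/0: 5

Answer: 5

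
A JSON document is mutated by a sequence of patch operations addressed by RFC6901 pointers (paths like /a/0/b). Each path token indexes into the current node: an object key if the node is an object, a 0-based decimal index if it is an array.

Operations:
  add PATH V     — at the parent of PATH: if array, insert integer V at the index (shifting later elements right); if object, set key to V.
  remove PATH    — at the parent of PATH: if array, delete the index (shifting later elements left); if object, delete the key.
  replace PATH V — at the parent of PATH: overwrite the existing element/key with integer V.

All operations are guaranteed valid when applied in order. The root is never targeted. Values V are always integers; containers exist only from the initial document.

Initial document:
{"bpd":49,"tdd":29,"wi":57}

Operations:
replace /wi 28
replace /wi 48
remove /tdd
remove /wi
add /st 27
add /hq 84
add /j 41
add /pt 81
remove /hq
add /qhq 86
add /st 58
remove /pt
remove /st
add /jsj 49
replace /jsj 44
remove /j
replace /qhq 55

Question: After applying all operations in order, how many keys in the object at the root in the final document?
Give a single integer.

Answer: 3

Derivation:
After op 1 (replace /wi 28): {"bpd":49,"tdd":29,"wi":28}
After op 2 (replace /wi 48): {"bpd":49,"tdd":29,"wi":48}
After op 3 (remove /tdd): {"bpd":49,"wi":48}
After op 4 (remove /wi): {"bpd":49}
After op 5 (add /st 27): {"bpd":49,"st":27}
After op 6 (add /hq 84): {"bpd":49,"hq":84,"st":27}
After op 7 (add /j 41): {"bpd":49,"hq":84,"j":41,"st":27}
After op 8 (add /pt 81): {"bpd":49,"hq":84,"j":41,"pt":81,"st":27}
After op 9 (remove /hq): {"bpd":49,"j":41,"pt":81,"st":27}
After op 10 (add /qhq 86): {"bpd":49,"j":41,"pt":81,"qhq":86,"st":27}
After op 11 (add /st 58): {"bpd":49,"j":41,"pt":81,"qhq":86,"st":58}
After op 12 (remove /pt): {"bpd":49,"j":41,"qhq":86,"st":58}
After op 13 (remove /st): {"bpd":49,"j":41,"qhq":86}
After op 14 (add /jsj 49): {"bpd":49,"j":41,"jsj":49,"qhq":86}
After op 15 (replace /jsj 44): {"bpd":49,"j":41,"jsj":44,"qhq":86}
After op 16 (remove /j): {"bpd":49,"jsj":44,"qhq":86}
After op 17 (replace /qhq 55): {"bpd":49,"jsj":44,"qhq":55}
Size at the root: 3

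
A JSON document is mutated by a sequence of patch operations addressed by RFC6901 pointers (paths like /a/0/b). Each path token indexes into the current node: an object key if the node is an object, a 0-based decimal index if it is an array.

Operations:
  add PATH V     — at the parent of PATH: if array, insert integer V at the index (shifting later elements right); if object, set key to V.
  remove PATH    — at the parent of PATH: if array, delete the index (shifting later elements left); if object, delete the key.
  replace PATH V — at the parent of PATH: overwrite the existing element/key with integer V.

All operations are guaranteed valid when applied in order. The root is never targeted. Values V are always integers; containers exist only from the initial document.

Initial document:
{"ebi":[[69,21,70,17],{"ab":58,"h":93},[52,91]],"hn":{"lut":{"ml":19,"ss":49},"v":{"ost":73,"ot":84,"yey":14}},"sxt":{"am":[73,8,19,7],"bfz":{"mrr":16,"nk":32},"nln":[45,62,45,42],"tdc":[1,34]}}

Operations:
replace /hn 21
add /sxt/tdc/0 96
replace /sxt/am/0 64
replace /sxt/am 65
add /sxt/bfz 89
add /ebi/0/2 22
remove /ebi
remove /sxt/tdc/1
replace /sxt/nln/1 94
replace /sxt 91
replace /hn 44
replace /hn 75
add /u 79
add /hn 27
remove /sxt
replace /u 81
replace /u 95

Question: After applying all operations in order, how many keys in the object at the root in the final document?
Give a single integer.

After op 1 (replace /hn 21): {"ebi":[[69,21,70,17],{"ab":58,"h":93},[52,91]],"hn":21,"sxt":{"am":[73,8,19,7],"bfz":{"mrr":16,"nk":32},"nln":[45,62,45,42],"tdc":[1,34]}}
After op 2 (add /sxt/tdc/0 96): {"ebi":[[69,21,70,17],{"ab":58,"h":93},[52,91]],"hn":21,"sxt":{"am":[73,8,19,7],"bfz":{"mrr":16,"nk":32},"nln":[45,62,45,42],"tdc":[96,1,34]}}
After op 3 (replace /sxt/am/0 64): {"ebi":[[69,21,70,17],{"ab":58,"h":93},[52,91]],"hn":21,"sxt":{"am":[64,8,19,7],"bfz":{"mrr":16,"nk":32},"nln":[45,62,45,42],"tdc":[96,1,34]}}
After op 4 (replace /sxt/am 65): {"ebi":[[69,21,70,17],{"ab":58,"h":93},[52,91]],"hn":21,"sxt":{"am":65,"bfz":{"mrr":16,"nk":32},"nln":[45,62,45,42],"tdc":[96,1,34]}}
After op 5 (add /sxt/bfz 89): {"ebi":[[69,21,70,17],{"ab":58,"h":93},[52,91]],"hn":21,"sxt":{"am":65,"bfz":89,"nln":[45,62,45,42],"tdc":[96,1,34]}}
After op 6 (add /ebi/0/2 22): {"ebi":[[69,21,22,70,17],{"ab":58,"h":93},[52,91]],"hn":21,"sxt":{"am":65,"bfz":89,"nln":[45,62,45,42],"tdc":[96,1,34]}}
After op 7 (remove /ebi): {"hn":21,"sxt":{"am":65,"bfz":89,"nln":[45,62,45,42],"tdc":[96,1,34]}}
After op 8 (remove /sxt/tdc/1): {"hn":21,"sxt":{"am":65,"bfz":89,"nln":[45,62,45,42],"tdc":[96,34]}}
After op 9 (replace /sxt/nln/1 94): {"hn":21,"sxt":{"am":65,"bfz":89,"nln":[45,94,45,42],"tdc":[96,34]}}
After op 10 (replace /sxt 91): {"hn":21,"sxt":91}
After op 11 (replace /hn 44): {"hn":44,"sxt":91}
After op 12 (replace /hn 75): {"hn":75,"sxt":91}
After op 13 (add /u 79): {"hn":75,"sxt":91,"u":79}
After op 14 (add /hn 27): {"hn":27,"sxt":91,"u":79}
After op 15 (remove /sxt): {"hn":27,"u":79}
After op 16 (replace /u 81): {"hn":27,"u":81}
After op 17 (replace /u 95): {"hn":27,"u":95}
Size at the root: 2

Answer: 2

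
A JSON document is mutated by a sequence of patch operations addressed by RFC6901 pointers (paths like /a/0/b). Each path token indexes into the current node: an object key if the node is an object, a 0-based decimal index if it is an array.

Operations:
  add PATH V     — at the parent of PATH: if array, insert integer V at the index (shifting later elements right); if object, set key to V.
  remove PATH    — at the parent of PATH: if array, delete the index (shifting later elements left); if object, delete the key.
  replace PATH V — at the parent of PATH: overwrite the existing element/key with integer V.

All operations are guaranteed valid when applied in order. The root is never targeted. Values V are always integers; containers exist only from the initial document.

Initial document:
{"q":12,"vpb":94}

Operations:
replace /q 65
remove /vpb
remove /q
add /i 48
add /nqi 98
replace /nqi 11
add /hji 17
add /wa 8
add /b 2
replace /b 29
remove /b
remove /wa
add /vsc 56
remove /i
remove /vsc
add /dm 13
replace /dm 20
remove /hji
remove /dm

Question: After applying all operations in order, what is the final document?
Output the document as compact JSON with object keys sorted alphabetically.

Answer: {"nqi":11}

Derivation:
After op 1 (replace /q 65): {"q":65,"vpb":94}
After op 2 (remove /vpb): {"q":65}
After op 3 (remove /q): {}
After op 4 (add /i 48): {"i":48}
After op 5 (add /nqi 98): {"i":48,"nqi":98}
After op 6 (replace /nqi 11): {"i":48,"nqi":11}
After op 7 (add /hji 17): {"hji":17,"i":48,"nqi":11}
After op 8 (add /wa 8): {"hji":17,"i":48,"nqi":11,"wa":8}
After op 9 (add /b 2): {"b":2,"hji":17,"i":48,"nqi":11,"wa":8}
After op 10 (replace /b 29): {"b":29,"hji":17,"i":48,"nqi":11,"wa":8}
After op 11 (remove /b): {"hji":17,"i":48,"nqi":11,"wa":8}
After op 12 (remove /wa): {"hji":17,"i":48,"nqi":11}
After op 13 (add /vsc 56): {"hji":17,"i":48,"nqi":11,"vsc":56}
After op 14 (remove /i): {"hji":17,"nqi":11,"vsc":56}
After op 15 (remove /vsc): {"hji":17,"nqi":11}
After op 16 (add /dm 13): {"dm":13,"hji":17,"nqi":11}
After op 17 (replace /dm 20): {"dm":20,"hji":17,"nqi":11}
After op 18 (remove /hji): {"dm":20,"nqi":11}
After op 19 (remove /dm): {"nqi":11}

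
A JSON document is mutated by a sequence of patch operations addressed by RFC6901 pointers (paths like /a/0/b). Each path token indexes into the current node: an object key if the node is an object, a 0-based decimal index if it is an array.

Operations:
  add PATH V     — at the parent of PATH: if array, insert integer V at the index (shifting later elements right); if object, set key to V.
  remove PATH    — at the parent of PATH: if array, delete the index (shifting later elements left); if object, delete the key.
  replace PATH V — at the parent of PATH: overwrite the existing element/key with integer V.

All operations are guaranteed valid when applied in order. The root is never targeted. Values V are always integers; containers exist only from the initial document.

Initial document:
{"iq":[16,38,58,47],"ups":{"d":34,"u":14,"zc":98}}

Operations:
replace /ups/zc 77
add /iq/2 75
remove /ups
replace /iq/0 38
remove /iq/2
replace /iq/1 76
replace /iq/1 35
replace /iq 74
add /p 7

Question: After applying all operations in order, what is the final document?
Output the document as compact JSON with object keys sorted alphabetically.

Answer: {"iq":74,"p":7}

Derivation:
After op 1 (replace /ups/zc 77): {"iq":[16,38,58,47],"ups":{"d":34,"u":14,"zc":77}}
After op 2 (add /iq/2 75): {"iq":[16,38,75,58,47],"ups":{"d":34,"u":14,"zc":77}}
After op 3 (remove /ups): {"iq":[16,38,75,58,47]}
After op 4 (replace /iq/0 38): {"iq":[38,38,75,58,47]}
After op 5 (remove /iq/2): {"iq":[38,38,58,47]}
After op 6 (replace /iq/1 76): {"iq":[38,76,58,47]}
After op 7 (replace /iq/1 35): {"iq":[38,35,58,47]}
After op 8 (replace /iq 74): {"iq":74}
After op 9 (add /p 7): {"iq":74,"p":7}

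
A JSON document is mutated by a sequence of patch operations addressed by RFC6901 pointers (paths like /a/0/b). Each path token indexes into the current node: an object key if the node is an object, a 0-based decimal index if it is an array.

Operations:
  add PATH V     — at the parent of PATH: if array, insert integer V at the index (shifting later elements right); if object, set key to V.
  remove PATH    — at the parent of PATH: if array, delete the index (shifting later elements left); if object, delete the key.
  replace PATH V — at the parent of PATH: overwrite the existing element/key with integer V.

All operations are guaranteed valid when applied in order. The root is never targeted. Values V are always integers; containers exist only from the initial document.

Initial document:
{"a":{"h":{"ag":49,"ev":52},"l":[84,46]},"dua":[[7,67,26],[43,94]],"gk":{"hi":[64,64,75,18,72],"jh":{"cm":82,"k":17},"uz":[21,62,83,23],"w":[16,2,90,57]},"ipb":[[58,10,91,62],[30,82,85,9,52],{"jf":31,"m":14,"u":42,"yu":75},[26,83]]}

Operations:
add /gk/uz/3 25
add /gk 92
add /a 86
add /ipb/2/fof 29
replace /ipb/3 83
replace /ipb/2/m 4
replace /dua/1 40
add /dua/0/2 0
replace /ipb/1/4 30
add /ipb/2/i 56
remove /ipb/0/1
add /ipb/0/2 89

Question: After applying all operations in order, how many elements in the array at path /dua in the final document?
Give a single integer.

After op 1 (add /gk/uz/3 25): {"a":{"h":{"ag":49,"ev":52},"l":[84,46]},"dua":[[7,67,26],[43,94]],"gk":{"hi":[64,64,75,18,72],"jh":{"cm":82,"k":17},"uz":[21,62,83,25,23],"w":[16,2,90,57]},"ipb":[[58,10,91,62],[30,82,85,9,52],{"jf":31,"m":14,"u":42,"yu":75},[26,83]]}
After op 2 (add /gk 92): {"a":{"h":{"ag":49,"ev":52},"l":[84,46]},"dua":[[7,67,26],[43,94]],"gk":92,"ipb":[[58,10,91,62],[30,82,85,9,52],{"jf":31,"m":14,"u":42,"yu":75},[26,83]]}
After op 3 (add /a 86): {"a":86,"dua":[[7,67,26],[43,94]],"gk":92,"ipb":[[58,10,91,62],[30,82,85,9,52],{"jf":31,"m":14,"u":42,"yu":75},[26,83]]}
After op 4 (add /ipb/2/fof 29): {"a":86,"dua":[[7,67,26],[43,94]],"gk":92,"ipb":[[58,10,91,62],[30,82,85,9,52],{"fof":29,"jf":31,"m":14,"u":42,"yu":75},[26,83]]}
After op 5 (replace /ipb/3 83): {"a":86,"dua":[[7,67,26],[43,94]],"gk":92,"ipb":[[58,10,91,62],[30,82,85,9,52],{"fof":29,"jf":31,"m":14,"u":42,"yu":75},83]}
After op 6 (replace /ipb/2/m 4): {"a":86,"dua":[[7,67,26],[43,94]],"gk":92,"ipb":[[58,10,91,62],[30,82,85,9,52],{"fof":29,"jf":31,"m":4,"u":42,"yu":75},83]}
After op 7 (replace /dua/1 40): {"a":86,"dua":[[7,67,26],40],"gk":92,"ipb":[[58,10,91,62],[30,82,85,9,52],{"fof":29,"jf":31,"m":4,"u":42,"yu":75},83]}
After op 8 (add /dua/0/2 0): {"a":86,"dua":[[7,67,0,26],40],"gk":92,"ipb":[[58,10,91,62],[30,82,85,9,52],{"fof":29,"jf":31,"m":4,"u":42,"yu":75},83]}
After op 9 (replace /ipb/1/4 30): {"a":86,"dua":[[7,67,0,26],40],"gk":92,"ipb":[[58,10,91,62],[30,82,85,9,30],{"fof":29,"jf":31,"m":4,"u":42,"yu":75},83]}
After op 10 (add /ipb/2/i 56): {"a":86,"dua":[[7,67,0,26],40],"gk":92,"ipb":[[58,10,91,62],[30,82,85,9,30],{"fof":29,"i":56,"jf":31,"m":4,"u":42,"yu":75},83]}
After op 11 (remove /ipb/0/1): {"a":86,"dua":[[7,67,0,26],40],"gk":92,"ipb":[[58,91,62],[30,82,85,9,30],{"fof":29,"i":56,"jf":31,"m":4,"u":42,"yu":75},83]}
After op 12 (add /ipb/0/2 89): {"a":86,"dua":[[7,67,0,26],40],"gk":92,"ipb":[[58,91,89,62],[30,82,85,9,30],{"fof":29,"i":56,"jf":31,"m":4,"u":42,"yu":75},83]}
Size at path /dua: 2

Answer: 2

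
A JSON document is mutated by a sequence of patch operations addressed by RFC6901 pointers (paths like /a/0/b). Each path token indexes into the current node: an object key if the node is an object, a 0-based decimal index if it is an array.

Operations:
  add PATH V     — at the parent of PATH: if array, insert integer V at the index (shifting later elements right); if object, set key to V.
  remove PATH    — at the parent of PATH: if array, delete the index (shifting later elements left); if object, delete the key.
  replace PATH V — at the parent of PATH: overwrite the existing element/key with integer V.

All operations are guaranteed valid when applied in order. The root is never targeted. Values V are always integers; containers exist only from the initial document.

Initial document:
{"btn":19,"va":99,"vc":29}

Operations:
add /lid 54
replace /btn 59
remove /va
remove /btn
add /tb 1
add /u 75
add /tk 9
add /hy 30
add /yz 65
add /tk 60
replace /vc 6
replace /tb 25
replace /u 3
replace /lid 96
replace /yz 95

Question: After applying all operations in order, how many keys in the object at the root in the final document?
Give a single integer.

Answer: 7

Derivation:
After op 1 (add /lid 54): {"btn":19,"lid":54,"va":99,"vc":29}
After op 2 (replace /btn 59): {"btn":59,"lid":54,"va":99,"vc":29}
After op 3 (remove /va): {"btn":59,"lid":54,"vc":29}
After op 4 (remove /btn): {"lid":54,"vc":29}
After op 5 (add /tb 1): {"lid":54,"tb":1,"vc":29}
After op 6 (add /u 75): {"lid":54,"tb":1,"u":75,"vc":29}
After op 7 (add /tk 9): {"lid":54,"tb":1,"tk":9,"u":75,"vc":29}
After op 8 (add /hy 30): {"hy":30,"lid":54,"tb":1,"tk":9,"u":75,"vc":29}
After op 9 (add /yz 65): {"hy":30,"lid":54,"tb":1,"tk":9,"u":75,"vc":29,"yz":65}
After op 10 (add /tk 60): {"hy":30,"lid":54,"tb":1,"tk":60,"u":75,"vc":29,"yz":65}
After op 11 (replace /vc 6): {"hy":30,"lid":54,"tb":1,"tk":60,"u":75,"vc":6,"yz":65}
After op 12 (replace /tb 25): {"hy":30,"lid":54,"tb":25,"tk":60,"u":75,"vc":6,"yz":65}
After op 13 (replace /u 3): {"hy":30,"lid":54,"tb":25,"tk":60,"u":3,"vc":6,"yz":65}
After op 14 (replace /lid 96): {"hy":30,"lid":96,"tb":25,"tk":60,"u":3,"vc":6,"yz":65}
After op 15 (replace /yz 95): {"hy":30,"lid":96,"tb":25,"tk":60,"u":3,"vc":6,"yz":95}
Size at the root: 7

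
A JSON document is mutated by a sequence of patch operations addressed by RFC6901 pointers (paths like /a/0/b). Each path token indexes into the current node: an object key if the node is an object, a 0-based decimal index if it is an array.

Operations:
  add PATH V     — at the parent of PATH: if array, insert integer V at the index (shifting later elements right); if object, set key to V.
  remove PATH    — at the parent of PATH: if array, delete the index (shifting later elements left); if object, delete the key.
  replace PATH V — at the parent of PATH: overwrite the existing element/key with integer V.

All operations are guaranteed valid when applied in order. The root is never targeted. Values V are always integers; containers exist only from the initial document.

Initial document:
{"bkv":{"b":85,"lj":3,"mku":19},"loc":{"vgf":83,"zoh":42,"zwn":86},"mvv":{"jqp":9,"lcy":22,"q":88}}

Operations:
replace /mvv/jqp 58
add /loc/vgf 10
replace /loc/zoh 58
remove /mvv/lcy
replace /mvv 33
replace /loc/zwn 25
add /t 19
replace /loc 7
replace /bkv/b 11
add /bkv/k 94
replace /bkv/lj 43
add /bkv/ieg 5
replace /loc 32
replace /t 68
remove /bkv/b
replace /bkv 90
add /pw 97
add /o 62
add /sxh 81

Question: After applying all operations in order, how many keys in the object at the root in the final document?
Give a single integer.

Answer: 7

Derivation:
After op 1 (replace /mvv/jqp 58): {"bkv":{"b":85,"lj":3,"mku":19},"loc":{"vgf":83,"zoh":42,"zwn":86},"mvv":{"jqp":58,"lcy":22,"q":88}}
After op 2 (add /loc/vgf 10): {"bkv":{"b":85,"lj":3,"mku":19},"loc":{"vgf":10,"zoh":42,"zwn":86},"mvv":{"jqp":58,"lcy":22,"q":88}}
After op 3 (replace /loc/zoh 58): {"bkv":{"b":85,"lj":3,"mku":19},"loc":{"vgf":10,"zoh":58,"zwn":86},"mvv":{"jqp":58,"lcy":22,"q":88}}
After op 4 (remove /mvv/lcy): {"bkv":{"b":85,"lj":3,"mku":19},"loc":{"vgf":10,"zoh":58,"zwn":86},"mvv":{"jqp":58,"q":88}}
After op 5 (replace /mvv 33): {"bkv":{"b":85,"lj":3,"mku":19},"loc":{"vgf":10,"zoh":58,"zwn":86},"mvv":33}
After op 6 (replace /loc/zwn 25): {"bkv":{"b":85,"lj":3,"mku":19},"loc":{"vgf":10,"zoh":58,"zwn":25},"mvv":33}
After op 7 (add /t 19): {"bkv":{"b":85,"lj":3,"mku":19},"loc":{"vgf":10,"zoh":58,"zwn":25},"mvv":33,"t":19}
After op 8 (replace /loc 7): {"bkv":{"b":85,"lj":3,"mku":19},"loc":7,"mvv":33,"t":19}
After op 9 (replace /bkv/b 11): {"bkv":{"b":11,"lj":3,"mku":19},"loc":7,"mvv":33,"t":19}
After op 10 (add /bkv/k 94): {"bkv":{"b":11,"k":94,"lj":3,"mku":19},"loc":7,"mvv":33,"t":19}
After op 11 (replace /bkv/lj 43): {"bkv":{"b":11,"k":94,"lj":43,"mku":19},"loc":7,"mvv":33,"t":19}
After op 12 (add /bkv/ieg 5): {"bkv":{"b":11,"ieg":5,"k":94,"lj":43,"mku":19},"loc":7,"mvv":33,"t":19}
After op 13 (replace /loc 32): {"bkv":{"b":11,"ieg":5,"k":94,"lj":43,"mku":19},"loc":32,"mvv":33,"t":19}
After op 14 (replace /t 68): {"bkv":{"b":11,"ieg":5,"k":94,"lj":43,"mku":19},"loc":32,"mvv":33,"t":68}
After op 15 (remove /bkv/b): {"bkv":{"ieg":5,"k":94,"lj":43,"mku":19},"loc":32,"mvv":33,"t":68}
After op 16 (replace /bkv 90): {"bkv":90,"loc":32,"mvv":33,"t":68}
After op 17 (add /pw 97): {"bkv":90,"loc":32,"mvv":33,"pw":97,"t":68}
After op 18 (add /o 62): {"bkv":90,"loc":32,"mvv":33,"o":62,"pw":97,"t":68}
After op 19 (add /sxh 81): {"bkv":90,"loc":32,"mvv":33,"o":62,"pw":97,"sxh":81,"t":68}
Size at the root: 7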